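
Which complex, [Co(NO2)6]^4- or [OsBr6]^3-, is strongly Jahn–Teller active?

[Co(NO2)6]^4-: Each nitro (N-bound nitrite) is −1; balancing the −4 overall charge requires Co(II). Group 9 minus oxidation state 2 gives a d⁷ configuration. Nitro (N-bound nitrite) is a strong-field ligand (high in the spectrochemical series) for a first-row metal, so the complex is low-spin. The t₂g⁶e_g¹ (low-spin) configuration has an unevenly filled e_g set; the Jahn–Teller theorem predicts a tetragonal distortion (typically axial elongation) to lift the degeneracy.
[OsBr6]^3-: Each bromide is −1; balancing the −3 overall charge requires Os(III). Group 8 minus oxidation state 3 gives a d⁵ configuration. A 5d ion has a large Δₒ and is invariably low-spin. The d⁵ configuration leaves the e_g set evenly filled (or empty) — no strong Jahn–Teller driving force.

[Co(NO2)6]^4-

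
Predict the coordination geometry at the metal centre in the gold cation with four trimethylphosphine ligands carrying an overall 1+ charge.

tetrahedral

Ligand charges: trimethylphosphine is neutral. With an overall charge of +1 the gold centre must be in the +1 oxidation state.
Gold is a group-11 element; Au(I) is therefore d¹⁰.
With 4 monodentate ligands the coordination number is 4.
A d¹⁰ ion has no crystal-field stabilisation preference between square planar and tetrahedral, so four ligands adopt the sterically favoured tetrahedral geometry.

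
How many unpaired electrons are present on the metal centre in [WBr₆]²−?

Each bromide is −1; balancing the −2 overall charge requires W(IV).
Tungsten is a group-6 element; W(IV) is therefore d².
In an octahedral field the d² configuration is t₂g²e_g⁰ (only one arrangement possible), giving 2 unpaired electrons.

2 unpaired electrons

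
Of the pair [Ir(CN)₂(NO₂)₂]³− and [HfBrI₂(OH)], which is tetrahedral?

[HfBrI₂(OH)]

For [Ir(CN)₂(NO₂)₂]³−: Ligand charges: each cyanide is −1; each nitro (N-bound nitrite) is −1. With an overall charge of −3 the iridium centre must be in the +1 oxidation state. Group 9 minus oxidation state 1 gives a d⁸ configuration. A 5d d⁸ ion has a large crystal-field splitting; square planar leaves the high-energy d_{x²−y²} orbital empty and maximises CFSE. → square planar.
For [HfBrI₂(OH)]: Ligand charges: each bromide is −1; each iodide is −1; each hydroxide is −1. With an overall charge of 0 the hafnium centre must be in the +4 oxidation state. Hf sits in group 4, so the d-electron count is 4 − 4 = 0. A d⁰ ion has no crystal-field stabilisation preference between square planar and tetrahedral, so four ligands adopt the sterically favoured tetrahedral geometry. → tetrahedral.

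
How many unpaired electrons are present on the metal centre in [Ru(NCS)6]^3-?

1

Summing ligand charges against the −3 overall charge gives an oxidation state of +3 for ruthenium.
Group 8 minus oxidation state 3 gives a d⁵ configuration.
The spin state decides the count: a 4d ion has a large Δₒ and is invariably low-spin.
An octahedral low-spin d⁵ ion is t₂g⁵e_g⁰, giving 1 unpaired electron.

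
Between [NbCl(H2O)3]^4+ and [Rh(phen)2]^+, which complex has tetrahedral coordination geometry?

[NbCl(H2O)3]^4+

For [NbCl(H2O)3]^4+: Summing ligand charges against the +4 overall charge gives an oxidation state of +5 for niobium. Nb sits in group 5, so the d-electron count is 5 − 5 = 0. A d⁰ ion has no crystal-field stabilisation preference between square planar and tetrahedral, so four ligands adopt the sterically favoured tetrahedral geometry. → tetrahedral.
For [Rh(phen)2]^+: Ligand charges: 1,10-phenanthroline is neutral. With an overall charge of +1 the rhodium centre must be in the +1 oxidation state. Rh sits in group 9, so the d-electron count is 9 − 1 = 8. A 4d d⁸ ion has a large crystal-field splitting; square planar leaves the high-energy d_{x²−y²} orbital empty and maximises CFSE. → square planar.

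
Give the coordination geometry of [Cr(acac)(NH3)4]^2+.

octahedral

Each acetylacetonate is −1; ammonia is neutral; balancing the +2 overall charge requires Cr(III).
Chromium is a group-6 element; Cr(III) is therefore d³.
Counting donor atoms: 1×acetylacetonate (bidentate) → 2 donors; 4×ammonia (monodentate) → 4 donors. Coordination number = 6.
Six donors around a single metal centre give an octahedral coordination sphere.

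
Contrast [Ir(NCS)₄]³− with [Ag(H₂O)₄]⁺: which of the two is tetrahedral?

[Ag(H₂O)₄]⁺

For [Ir(NCS)₄]³−: Ligand charges: each isothiocyanate is −1. With an overall charge of −3 the iridium centre must be in the +1 oxidation state. Iridium is a group-9 element; Ir(I) is therefore d⁸. A 5d d⁸ ion has a large crystal-field splitting; square planar leaves the high-energy d_{x²−y²} orbital empty and maximises CFSE. → square planar.
For [Ag(H₂O)₄]⁺: Water is neutral; balancing the +1 overall charge requires Ag(I). Ag sits in group 11, so the d-electron count is 11 − 1 = 10. A d¹⁰ ion has no crystal-field stabilisation preference between square planar and tetrahedral, so four ligands adopt the sterically favoured tetrahedral geometry. → tetrahedral.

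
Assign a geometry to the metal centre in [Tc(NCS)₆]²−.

Ligand charges: each isothiocyanate is −1. With an overall charge of −2 the technetium centre must be in the +4 oxidation state.
Tc sits in group 7, so the d-electron count is 7 − 4 = 3.
With 6 monodentate ligands the coordination number is 6.
Six donors around a single metal centre give an octahedral coordination sphere.

octahedral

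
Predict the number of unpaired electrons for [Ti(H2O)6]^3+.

Summing ligand charges against the +3 overall charge gives an oxidation state of +3 for titanium.
Ti sits in group 4, so the d-electron count is 4 − 3 = 1.
In an octahedral field the d¹ configuration is t₂g¹e_g⁰ (only one arrangement possible), giving 1 unpaired electron.

1 unpaired electron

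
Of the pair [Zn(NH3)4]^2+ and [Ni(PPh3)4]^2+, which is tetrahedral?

For [Zn(NH3)4]^2+: Summing ligand charges against the +2 overall charge gives an oxidation state of +2 for zinc. Zn sits in group 12, so the d-electron count is 12 − 2 = 10. A d¹⁰ ion has no crystal-field stabilisation preference between square planar and tetrahedral, so four ligands adopt the sterically favoured tetrahedral geometry. → tetrahedral.
For [Ni(PPh3)4]^2+: Summing ligand charges against the +2 overall charge gives an oxidation state of +2 for nickel. Ni sits in group 10, so the d-electron count is 10 − 2 = 8. Triphenylphosphine is a strong-field ligand (high in the spectrochemical series). A 3d d⁸ ion with strong-field ligands gains enough CFSE to favour square planar over tetrahedral. → square planar.

[Zn(NH3)4]^2+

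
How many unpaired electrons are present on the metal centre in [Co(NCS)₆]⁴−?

Each isothiocyanate is −1; balancing the −4 overall charge requires Co(II).
Cobalt is a group-9 element; Co(II) is therefore d⁷.
The spin state decides the count: Isothiocyanate is a weak-field ligand for a first-row metal, so the complex is high-spin.
An octahedral high-spin d⁷ ion is t₂g⁵e_g², giving 3 unpaired electrons.

3 unpaired electrons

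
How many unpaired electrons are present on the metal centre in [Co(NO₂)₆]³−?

0 unpaired electrons

Each nitro (N-bound nitrite) is −1; balancing the −3 overall charge requires Co(III).
Cobalt is a group-9 element; Co(III) is therefore d⁶.
The spin state decides the count: Co(III) has an exceptionally large octahedral splitting and is low-spin with essentially every ligand except fluoride.
An octahedral low-spin d⁶ ion is t₂g⁶e_g⁰, giving 0 unpaired electrons.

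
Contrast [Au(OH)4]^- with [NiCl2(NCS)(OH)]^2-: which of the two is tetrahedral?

[NiCl2(NCS)(OH)]^2-

For [Au(OH)4]^-: Each hydroxide is −1; balancing the −1 overall charge requires Au(III). Gold is a group-11 element; Au(III) is therefore d⁸. A 5d d⁸ ion has a large crystal-field splitting; square planar leaves the high-energy d_{x²−y²} orbital empty and maximises CFSE. → square planar.
For [NiCl2(NCS)(OH)]^2-: Summing ligand charges against the −2 overall charge gives an oxidation state of +2 for nickel. Ni sits in group 10, so the d-electron count is 10 − 2 = 8. Chloride, hydroxide, and isothiocyanate are weak-field ligands. With weak-field ligands the CFSE gain from square planar is small, so a 3d d⁸ ion takes the sterically preferred tetrahedral geometry. → tetrahedral.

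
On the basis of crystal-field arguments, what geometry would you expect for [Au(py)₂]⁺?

Ligand charges: pyridine is neutral. With an overall charge of +1 the gold centre must be in the +1 oxidation state.
Au sits in group 11, so the d-electron count is 11 − 1 = 10.
With 2 monodentate ligands the coordination number is 2.
A d¹⁰ ion with only two ligands adopts a linear arrangement (sp hybridisation; no CFSE preference).

linear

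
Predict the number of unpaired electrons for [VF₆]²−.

Each fluoride is −1; balancing the −2 overall charge requires V(IV).
Vanadium is a group-5 element; V(IV) is therefore d¹.
In an octahedral field the d¹ configuration is t₂g¹e_g⁰ (only one arrangement possible), giving 1 unpaired electron.

1 unpaired electron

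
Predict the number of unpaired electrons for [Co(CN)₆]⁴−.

1

Ligand charges: each cyanide is −1. With an overall charge of −4 the cobalt centre must be in the +2 oxidation state.
Co sits in group 9, so the d-electron count is 9 − 2 = 7.
The spin state decides the count: Cyanide is a strong-field ligand (high in the spectrochemical series) for a first-row metal, so the complex is low-spin.
An octahedral low-spin d⁷ ion is t₂g⁶e_g¹, giving 1 unpaired electron.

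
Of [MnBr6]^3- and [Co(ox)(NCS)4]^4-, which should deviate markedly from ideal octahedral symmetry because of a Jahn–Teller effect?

[MnBr6]^3-

[MnBr6]^3-: Summing ligand charges against the −3 overall charge gives an oxidation state of +3 for manganese. Group 7 minus oxidation state 3 gives a d⁴ configuration. Bromide is a weak-field ligand for a first-row metal, so the complex is high-spin. The t₂g³e_g¹ (high-spin) configuration has an unevenly filled e_g set; the Jahn–Teller theorem predicts a tetragonal distortion (typically axial elongation) to lift the degeneracy.
[Co(ox)(NCS)4]^4-: Each oxalate is −2; each isothiocyanate is −1; balancing the −4 overall charge requires Co(II). Co sits in group 9, so the d-electron count is 9 − 2 = 7. Isothiocyanate and oxalate are weak-field ligands for a first-row metal, so the complex is high-spin. The d⁷ configuration leaves the e_g set evenly filled (or empty) — no strong Jahn–Teller driving force.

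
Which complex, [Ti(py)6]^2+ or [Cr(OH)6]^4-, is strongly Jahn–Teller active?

[Ti(py)6]^2+: Ligand charges: pyridine is neutral. With an overall charge of +2 the titanium centre must be in the +2 oxidation state. Group 4 minus oxidation state 2 gives a d² configuration. The d² configuration leaves the e_g set evenly filled (or empty) — no strong Jahn–Teller driving force.
[Cr(OH)6]^4-: Ligand charges: each hydroxide is −1. With an overall charge of −4 the chromium centre must be in the +2 oxidation state. Chromium is a group-6 element; Cr(II) is therefore d⁴. Hydroxide is a weak-field ligand for a first-row metal, so the complex is high-spin. The t₂g³e_g¹ (high-spin) configuration has an unevenly filled e_g set; the Jahn–Teller theorem predicts a tetragonal distortion (typically axial elongation) to lift the degeneracy.

[Cr(OH)6]^4-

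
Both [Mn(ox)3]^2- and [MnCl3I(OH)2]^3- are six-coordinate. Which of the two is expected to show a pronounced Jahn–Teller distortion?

[MnCl3I(OH)2]^3-

[Mn(ox)3]^2-: Each oxalate is −2; balancing the −2 overall charge requires Mn(IV). Mn sits in group 7, so the d-electron count is 7 − 4 = 3. The d³ configuration leaves the e_g set evenly filled (or empty) — no strong Jahn–Teller driving force.
[MnCl3I(OH)2]^3-: Summing ligand charges against the −3 overall charge gives an oxidation state of +3 for manganese. Group 7 minus oxidation state 3 gives a d⁴ configuration. Chloride, hydroxide, and iodide are weak-field ligands for a first-row metal, so the complex is high-spin. The t₂g³e_g¹ (high-spin) configuration has an unevenly filled e_g set; the Jahn–Teller theorem predicts a tetragonal distortion (typically axial elongation) to lift the degeneracy.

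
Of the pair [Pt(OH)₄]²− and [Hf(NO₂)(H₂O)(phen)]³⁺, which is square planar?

For [Pt(OH)₄]²−: Summing ligand charges against the −2 overall charge gives an oxidation state of +2 for platinum. Platinum is a group-10 element; Pt(II) is therefore d⁸. A 5d d⁸ ion has a large crystal-field splitting; square planar leaves the high-energy d_{x²−y²} orbital empty and maximises CFSE. → square planar.
For [Hf(NO₂)(H₂O)(phen)]³⁺: Ligand charges: each nitro (N-bound nitrite) is −1; water is neutral; 1,10-phenanthroline is neutral. With an overall charge of +3 the hafnium centre must be in the +4 oxidation state. Hf sits in group 4, so the d-electron count is 4 − 4 = 0. A d⁰ ion has no crystal-field stabilisation preference between square planar and tetrahedral, so four ligands adopt the sterically favoured tetrahedral geometry. → tetrahedral.

[Pt(OH)₄]²−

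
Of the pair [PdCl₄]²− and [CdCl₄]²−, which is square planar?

For [PdCl₄]²−: Ligand charges: each chloride is −1. With an overall charge of −2 the palladium centre must be in the +2 oxidation state. Group 10 minus oxidation state 2 gives a d⁸ configuration. A 4d d⁸ ion has a large crystal-field splitting; square planar leaves the high-energy d_{x²−y²} orbital empty and maximises CFSE. → square planar.
For [CdCl₄]²−: Each chloride is −1; balancing the −2 overall charge requires Cd(II). Group 12 minus oxidation state 2 gives a d¹⁰ configuration. A d¹⁰ ion has no crystal-field stabilisation preference between square planar and tetrahedral, so four ligands adopt the sterically favoured tetrahedral geometry. → tetrahedral.

[PdCl₄]²−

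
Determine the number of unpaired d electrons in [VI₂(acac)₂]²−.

3

Summing ligand charges against the −2 overall charge gives an oxidation state of +2 for vanadium.
Group 5 minus oxidation state 2 gives a d³ configuration.
Counting donor atoms: 2×iodide (monodentate) → 2 donors; 2×acetylacetonate (bidentate) → 4 donors. Coordination number = 6.
In an octahedral field the d³ configuration is t₂g³e_g⁰ (only one arrangement possible), giving 3 unpaired electrons.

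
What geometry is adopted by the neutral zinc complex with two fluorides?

Summing ligand charges against the 0 overall charge gives an oxidation state of +2 for zinc.
Zinc is a group-12 element; Zn(II) is therefore d¹⁰.
With 2 monodentate ligands the coordination number is 2.
A d¹⁰ ion with only two ligands adopts a linear arrangement (sp hybridisation; no CFSE preference).

linear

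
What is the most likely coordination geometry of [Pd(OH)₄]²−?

square planar

Summing ligand charges against the −2 overall charge gives an oxidation state of +2 for palladium.
Palladium is a group-10 element; Pd(II) is therefore d⁸.
Coordination number: 4.
A 4d d⁸ ion has a large crystal-field splitting; square planar leaves the high-energy d_{x²−y²} orbital empty and maximises CFSE.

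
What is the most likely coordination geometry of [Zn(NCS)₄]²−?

tetrahedral

Summing ligand charges against the −2 overall charge gives an oxidation state of +2 for zinc.
Group 12 minus oxidation state 2 gives a d¹⁰ configuration.
Coordination number: 4.
A d¹⁰ ion has no crystal-field stabilisation preference between square planar and tetrahedral, so four ligands adopt the sterically favoured tetrahedral geometry.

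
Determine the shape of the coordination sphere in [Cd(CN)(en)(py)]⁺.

tetrahedral

Ligand charges: each cyanide is −1; ethylenediamine is neutral; pyridine is neutral. With an overall charge of +1 the cadmium centre must be in the +2 oxidation state.
Cd sits in group 12, so the d-electron count is 12 − 2 = 10.
Counting donor atoms: 1×cyanide (monodentate) → 1 donor; 1×ethylenediamine (bidentate) → 2 donors; 1×pyridine (monodentate) → 1 donor. Coordination number = 4.
A d¹⁰ ion has no crystal-field stabilisation preference between square planar and tetrahedral, so four ligands adopt the sterically favoured tetrahedral geometry.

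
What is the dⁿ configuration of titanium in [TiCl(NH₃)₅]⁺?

Each chloride is −1; ammonia is neutral; balancing the +1 overall charge requires Ti(II).
Ti sits in group 4, so the d-electron count is 4 − 2 = 2.

d²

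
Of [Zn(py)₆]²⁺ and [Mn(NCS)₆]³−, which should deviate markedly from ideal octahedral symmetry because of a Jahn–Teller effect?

[Mn(NCS)₆]³−

[Zn(py)₆]²⁺: Summing ligand charges against the +2 overall charge gives an oxidation state of +2 for zinc. Group 12 minus oxidation state 2 gives a d¹⁰ configuration. The d¹⁰ configuration leaves the e_g set evenly filled (or empty) — no strong Jahn–Teller driving force.
[Mn(NCS)₆]³−: Ligand charges: each isothiocyanate is −1. With an overall charge of −3 the manganese centre must be in the +3 oxidation state. Manganese is a group-7 element; Mn(III) is therefore d⁴. Isothiocyanate is a weak-field ligand for a first-row metal, so the complex is high-spin. The t₂g³e_g¹ (high-spin) configuration has an unevenly filled e_g set; the Jahn–Teller theorem predicts a tetragonal distortion (typically axial elongation) to lift the degeneracy.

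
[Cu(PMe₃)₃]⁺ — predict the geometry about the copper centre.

Summing ligand charges against the +1 overall charge gives an oxidation state of +1 for copper.
Group 11 minus oxidation state 1 gives a d¹⁰ configuration.
With 3 monodentate ligands the coordination number is 3.
Three ligands around a d¹⁰ centre minimise repulsion in a trigonal-planar arrangement.

trigonal planar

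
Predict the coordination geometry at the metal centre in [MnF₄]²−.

tetrahedral

Summing ligand charges against the −2 overall charge gives an oxidation state of +2 for manganese.
Group 7 minus oxidation state 2 gives a d⁵ configuration.
Coordination number: 4.
Fluoride is a weak-field ligand.
A high-spin d⁵ ion has zero CFSE in either geometry, so four ligands adopt the sterically favoured tetrahedral geometry.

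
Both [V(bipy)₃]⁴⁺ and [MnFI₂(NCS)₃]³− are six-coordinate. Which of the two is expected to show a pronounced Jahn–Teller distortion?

[MnFI₂(NCS)₃]³−

[V(bipy)₃]⁴⁺: Ligand charges: 2,2′-bipyridine is neutral. With an overall charge of +4 the vanadium centre must be in the +4 oxidation state. Vanadium is a group-5 element; V(IV) is therefore d¹. The d¹ configuration leaves the e_g set evenly filled (or empty) — no strong Jahn–Teller driving force.
[MnFI₂(NCS)₃]³−: Ligand charges: each fluoride is −1; each iodide is −1; each isothiocyanate is −1. With an overall charge of −3 the manganese centre must be in the +3 oxidation state. Group 7 minus oxidation state 3 gives a d⁴ configuration. Fluoride, iodide, and isothiocyanate are weak-field ligands for a first-row metal, so the complex is high-spin. The t₂g³e_g¹ (high-spin) configuration has an unevenly filled e_g set; the Jahn–Teller theorem predicts a tetragonal distortion (typically axial elongation) to lift the degeneracy.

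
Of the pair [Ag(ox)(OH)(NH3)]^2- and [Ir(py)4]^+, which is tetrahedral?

[Ag(ox)(OH)(NH3)]^2-

For [Ag(ox)(OH)(NH3)]^2-: Summing ligand charges against the −2 overall charge gives an oxidation state of +1 for silver. Silver is a group-11 element; Ag(I) is therefore d¹⁰. A d¹⁰ ion has no crystal-field stabilisation preference between square planar and tetrahedral, so four ligands adopt the sterically favoured tetrahedral geometry. → tetrahedral.
For [Ir(py)4]^+: Pyridine is neutral; balancing the +1 overall charge requires Ir(I). Group 9 minus oxidation state 1 gives a d⁸ configuration. A 5d d⁸ ion has a large crystal-field splitting; square planar leaves the high-energy d_{x²−y²} orbital empty and maximises CFSE. → square planar.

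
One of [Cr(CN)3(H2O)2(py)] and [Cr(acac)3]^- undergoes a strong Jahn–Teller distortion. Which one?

[Cr(acac)3]^-

[Cr(CN)3(H2O)2(py)]: Ligand charges: each cyanide is −1; water is neutral; pyridine is neutral. With an overall charge of 0 the chromium centre must be in the +3 oxidation state. Cr sits in group 6, so the d-electron count is 6 − 3 = 3. The d³ configuration leaves the e_g set evenly filled (or empty) — no strong Jahn–Teller driving force.
[Cr(acac)3]^-: Summing ligand charges against the −1 overall charge gives an oxidation state of +2 for chromium. Group 6 minus oxidation state 2 gives a d⁴ configuration. Acetylacetonate is a weak-field ligand for a first-row metal, so the complex is high-spin. The t₂g³e_g¹ (high-spin) configuration has an unevenly filled e_g set; the Jahn–Teller theorem predicts a tetragonal distortion (typically axial elongation) to lift the degeneracy.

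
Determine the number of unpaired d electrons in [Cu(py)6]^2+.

1

Summing ligand charges against the +2 overall charge gives an oxidation state of +2 for copper.
Copper is a group-11 element; Cu(II) is therefore d⁹.
In an octahedral field the d⁹ configuration is t₂g⁶e_g³ (only one arrangement possible), giving 1 unpaired electron.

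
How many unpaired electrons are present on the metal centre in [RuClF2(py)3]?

1 unpaired electron

Summing ligand charges against the 0 overall charge gives an oxidation state of +3 for ruthenium.
Ruthenium is a group-8 element; Ru(III) is therefore d⁵.
The spin state decides the count: a 4d ion has a large Δₒ and is invariably low-spin.
An octahedral low-spin d⁵ ion is t₂g⁵e_g⁰, giving 1 unpaired electron.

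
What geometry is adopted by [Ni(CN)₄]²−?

Each cyanide is −1; balancing the −2 overall charge requires Ni(II).
Group 10 minus oxidation state 2 gives a d⁸ configuration.
Coordination number: 4.
Cyanide is a strong-field ligand (high in the spectrochemical series).
A 3d d⁸ ion with strong-field ligands gains enough CFSE to favour square planar over tetrahedral.

square planar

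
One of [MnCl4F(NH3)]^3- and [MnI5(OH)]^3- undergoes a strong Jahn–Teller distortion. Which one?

[MnCl4F(NH3)]^3-: Summing ligand charges against the −3 overall charge gives an oxidation state of +2 for manganese. Group 7 minus oxidation state 2 gives a d⁵ configuration. Chloride and fluoride are weak-field ligands for a first-row metal, so the complex is high-spin. The d⁵ configuration leaves the e_g set evenly filled (or empty) — no strong Jahn–Teller driving force.
[MnI5(OH)]^3-: Summing ligand charges against the −3 overall charge gives an oxidation state of +3 for manganese. Manganese is a group-7 element; Mn(III) is therefore d⁴. Hydroxide and iodide are weak-field ligands for a first-row metal, so the complex is high-spin. The t₂g³e_g¹ (high-spin) configuration has an unevenly filled e_g set; the Jahn–Teller theorem predicts a tetragonal distortion (typically axial elongation) to lift the degeneracy.

[MnI5(OH)]^3-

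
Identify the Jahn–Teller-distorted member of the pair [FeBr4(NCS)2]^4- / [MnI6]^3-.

[FeBr4(NCS)2]^4-: Ligand charges: each bromide is −1; each isothiocyanate is −1. With an overall charge of −4 the iron centre must be in the +2 oxidation state. Fe sits in group 8, so the d-electron count is 8 − 2 = 6. Bromide and isothiocyanate are weak-field ligands for a first-row metal, so the complex is high-spin. The d⁶ configuration leaves the e_g set evenly filled (or empty) — no strong Jahn–Teller driving force.
[MnI6]^3-: Summing ligand charges against the −3 overall charge gives an oxidation state of +3 for manganese. Manganese is a group-7 element; Mn(III) is therefore d⁴. Iodide is a weak-field ligand for a first-row metal, so the complex is high-spin. The t₂g³e_g¹ (high-spin) configuration has an unevenly filled e_g set; the Jahn–Teller theorem predicts a tetragonal distortion (typically axial elongation) to lift the degeneracy.

[MnI6]^3-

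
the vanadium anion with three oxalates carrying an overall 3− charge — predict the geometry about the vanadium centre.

octahedral

Each oxalate is −2; balancing the −3 overall charge requires V(III).
V sits in group 5, so the d-electron count is 5 − 3 = 2.
Counting donor atoms: 3×oxalate (bidentate) → 6 donors. Coordination number = 6.
Six donors around a single metal centre give an octahedral coordination sphere.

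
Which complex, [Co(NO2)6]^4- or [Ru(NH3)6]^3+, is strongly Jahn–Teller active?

[Co(NO2)6]^4-

[Co(NO2)6]^4-: Ligand charges: each nitro (N-bound nitrite) is −1. With an overall charge of −4 the cobalt centre must be in the +2 oxidation state. Cobalt is a group-9 element; Co(II) is therefore d⁷. Nitro (N-bound nitrite) is a strong-field ligand (high in the spectrochemical series) for a first-row metal, so the complex is low-spin. The t₂g⁶e_g¹ (low-spin) configuration has an unevenly filled e_g set; the Jahn–Teller theorem predicts a tetragonal distortion (typically axial elongation) to lift the degeneracy.
[Ru(NH3)6]^3+: Ammonia is neutral; balancing the +3 overall charge requires Ru(III). Ru sits in group 8, so the d-electron count is 8 − 3 = 5. A 4d ion has a large Δₒ and is invariably low-spin. The d⁵ configuration leaves the e_g set evenly filled (or empty) — no strong Jahn–Teller driving force.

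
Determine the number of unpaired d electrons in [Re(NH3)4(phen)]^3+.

2 unpaired electrons

Ligand charges: ammonia is neutral; 1,10-phenanthroline is neutral. With an overall charge of +3 the rhenium centre must be in the +3 oxidation state.
Group 7 minus oxidation state 3 gives a d⁴ configuration.
Counting donor atoms: 4×ammonia (monodentate) → 4 donors; 1×1,10-phenanthroline (bidentate) → 2 donors. Coordination number = 6.
The spin state decides the count: a 5d ion has a large Δₒ and is invariably low-spin.
An octahedral low-spin d⁴ ion is t₂g⁴e_g⁰, giving 2 unpaired electrons.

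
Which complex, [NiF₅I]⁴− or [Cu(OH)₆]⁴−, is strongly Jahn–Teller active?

[NiF₅I]⁴−: Ligand charges: each fluoride is −1; each iodide is −1. With an overall charge of −4 the nickel centre must be in the +2 oxidation state. Nickel is a group-10 element; Ni(II) is therefore d⁸. The d⁸ configuration leaves the e_g set evenly filled (or empty) — no strong Jahn–Teller driving force.
[Cu(OH)₆]⁴−: Each hydroxide is −1; balancing the −4 overall charge requires Cu(II). Copper is a group-11 element; Cu(II) is therefore d⁹. The t₂g⁶e_g³ configuration has an unevenly filled e_g set; the Jahn–Teller theorem predicts a tetragonal distortion (typically axial elongation) to lift the degeneracy.

[Cu(OH)₆]⁴−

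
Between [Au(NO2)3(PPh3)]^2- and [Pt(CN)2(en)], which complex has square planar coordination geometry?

[Pt(CN)2(en)]

For [Au(NO2)3(PPh3)]^2-: Each nitro (N-bound nitrite) is −1; triphenylphosphine is neutral; balancing the −2 overall charge requires Au(I). Group 11 minus oxidation state 1 gives a d¹⁰ configuration. A d¹⁰ ion has no crystal-field stabilisation preference between square planar and tetrahedral, so four ligands adopt the sterically favoured tetrahedral geometry. → tetrahedral.
For [Pt(CN)2(en)]: Summing ligand charges against the 0 overall charge gives an oxidation state of +2 for platinum. Platinum is a group-10 element; Pt(II) is therefore d⁸. A 5d d⁸ ion has a large crystal-field splitting; square planar leaves the high-energy d_{x²−y²} orbital empty and maximises CFSE. → square planar.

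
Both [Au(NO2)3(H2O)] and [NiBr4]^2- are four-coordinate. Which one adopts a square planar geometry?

[Au(NO2)3(H2O)]

For [Au(NO2)3(H2O)]: Ligand charges: each nitro (N-bound nitrite) is −1; water is neutral. With an overall charge of 0 the gold centre must be in the +3 oxidation state. Group 11 minus oxidation state 3 gives a d⁸ configuration. A 5d d⁸ ion has a large crystal-field splitting; square planar leaves the high-energy d_{x²−y²} orbital empty and maximises CFSE. → square planar.
For [NiBr4]^2-: Ligand charges: each bromide is −1. With an overall charge of −2 the nickel centre must be in the +2 oxidation state. Group 10 minus oxidation state 2 gives a d⁸ configuration. Bromide is a weak-field ligand. With weak-field ligands the CFSE gain from square planar is small, so a 3d d⁸ ion takes the sterically preferred tetrahedral geometry. → tetrahedral.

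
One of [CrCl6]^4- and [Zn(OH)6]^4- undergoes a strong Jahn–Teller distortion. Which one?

[CrCl6]^4-

[CrCl6]^4-: Ligand charges: each chloride is −1. With an overall charge of −4 the chromium centre must be in the +2 oxidation state. Chromium is a group-6 element; Cr(II) is therefore d⁴. Chloride is a weak-field ligand for a first-row metal, so the complex is high-spin. The t₂g³e_g¹ (high-spin) configuration has an unevenly filled e_g set; the Jahn–Teller theorem predicts a tetragonal distortion (typically axial elongation) to lift the degeneracy.
[Zn(OH)6]^4-: Each hydroxide is −1; balancing the −4 overall charge requires Zn(II). Group 12 minus oxidation state 2 gives a d¹⁰ configuration. The d¹⁰ configuration leaves the e_g set evenly filled (or empty) — no strong Jahn–Teller driving force.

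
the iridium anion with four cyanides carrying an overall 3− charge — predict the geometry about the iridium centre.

Each cyanide is −1; balancing the −3 overall charge requires Ir(I).
Iridium is a group-9 element; Ir(I) is therefore d⁸.
Coordination number: 4.
A 5d d⁸ ion has a large crystal-field splitting; square planar leaves the high-energy d_{x²−y²} orbital empty and maximises CFSE.

square planar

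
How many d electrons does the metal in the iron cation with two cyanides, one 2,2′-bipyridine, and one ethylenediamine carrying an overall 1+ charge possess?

Ligand charges: each cyanide is −1; 2,2′-bipyridine is neutral; ethylenediamine is neutral. With an overall charge of +1 the iron centre must be in the +3 oxidation state.
Group 8 minus oxidation state 3 gives a d⁵ configuration.

d5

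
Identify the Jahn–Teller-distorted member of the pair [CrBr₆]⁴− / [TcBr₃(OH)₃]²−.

[CrBr₆]⁴−: Summing ligand charges against the −4 overall charge gives an oxidation state of +2 for chromium. Chromium is a group-6 element; Cr(II) is therefore d⁴. Bromide is a weak-field ligand for a first-row metal, so the complex is high-spin. The t₂g³e_g¹ (high-spin) configuration has an unevenly filled e_g set; the Jahn–Teller theorem predicts a tetragonal distortion (typically axial elongation) to lift the degeneracy.
[TcBr₃(OH)₃]²−: Summing ligand charges against the −2 overall charge gives an oxidation state of +4 for technetium. Group 7 minus oxidation state 4 gives a d³ configuration. The d³ configuration leaves the e_g set evenly filled (or empty) — no strong Jahn–Teller driving force.

[CrBr₆]⁴−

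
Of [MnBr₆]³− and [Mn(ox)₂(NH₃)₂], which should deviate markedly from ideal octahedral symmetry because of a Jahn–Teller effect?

[MnBr₆]³−

[MnBr₆]³−: Each bromide is −1; balancing the −3 overall charge requires Mn(III). Manganese is a group-7 element; Mn(III) is therefore d⁴. Bromide is a weak-field ligand for a first-row metal, so the complex is high-spin. The t₂g³e_g¹ (high-spin) configuration has an unevenly filled e_g set; the Jahn–Teller theorem predicts a tetragonal distortion (typically axial elongation) to lift the degeneracy.
[Mn(ox)₂(NH₃)₂]: Each oxalate is −2; ammonia is neutral; balancing the 0 overall charge requires Mn(IV). Manganese is a group-7 element; Mn(IV) is therefore d³. The d³ configuration leaves the e_g set evenly filled (or empty) — no strong Jahn–Teller driving force.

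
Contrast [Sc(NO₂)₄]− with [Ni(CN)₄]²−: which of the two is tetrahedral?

[Sc(NO₂)₄]−

For [Sc(NO₂)₄]−: Summing ligand charges against the −1 overall charge gives an oxidation state of +3 for scandium. Sc sits in group 3, so the d-electron count is 3 − 3 = 0. A d⁰ ion has no crystal-field stabilisation preference between square planar and tetrahedral, so four ligands adopt the sterically favoured tetrahedral geometry. → tetrahedral.
For [Ni(CN)₄]²−: Summing ligand charges against the −2 overall charge gives an oxidation state of +2 for nickel. Nickel is a group-10 element; Ni(II) is therefore d⁸. Cyanide is a strong-field ligand (high in the spectrochemical series). A 3d d⁸ ion with strong-field ligands gains enough CFSE to favour square planar over tetrahedral. → square planar.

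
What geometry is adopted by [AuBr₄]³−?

Ligand charges: each bromide is −1. With an overall charge of −3 the gold centre must be in the +1 oxidation state.
Group 11 minus oxidation state 1 gives a d¹⁰ configuration.
Coordination number: 4.
A d¹⁰ ion has no crystal-field stabilisation preference between square planar and tetrahedral, so four ligands adopt the sterically favoured tetrahedral geometry.

tetrahedral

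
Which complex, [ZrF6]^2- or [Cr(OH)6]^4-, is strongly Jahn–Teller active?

[Cr(OH)6]^4-

[ZrF6]^2-: Summing ligand charges against the −2 overall charge gives an oxidation state of +4 for zirconium. Zirconium is a group-4 element; Zr(IV) is therefore d⁰. The d⁰ configuration leaves the e_g set evenly filled (or empty) — no strong Jahn–Teller driving force.
[Cr(OH)6]^4-: Ligand charges: each hydroxide is −1. With an overall charge of −4 the chromium centre must be in the +2 oxidation state. Cr sits in group 6, so the d-electron count is 6 − 2 = 4. Hydroxide is a weak-field ligand for a first-row metal, so the complex is high-spin. The t₂g³e_g¹ (high-spin) configuration has an unevenly filled e_g set; the Jahn–Teller theorem predicts a tetragonal distortion (typically axial elongation) to lift the degeneracy.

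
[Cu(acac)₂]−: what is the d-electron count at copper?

d10

Summing ligand charges against the −1 overall charge gives an oxidation state of +1 for copper.
Copper is a group-11 element; Cu(I) is therefore d¹⁰.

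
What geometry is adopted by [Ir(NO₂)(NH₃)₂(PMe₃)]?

Summing ligand charges against the 0 overall charge gives an oxidation state of +1 for iridium.
Ir sits in group 9, so the d-electron count is 9 − 1 = 8.
With 4 monodentate ligands the coordination number is 4.
A 5d d⁸ ion has a large crystal-field splitting; square planar leaves the high-energy d_{x²−y²} orbital empty and maximises CFSE.

square planar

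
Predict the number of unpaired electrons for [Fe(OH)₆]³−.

5 unpaired electrons

Ligand charges: each hydroxide is −1. With an overall charge of −3 the iron centre must be in the +3 oxidation state.
Fe sits in group 8, so the d-electron count is 8 − 3 = 5.
The spin state decides the count: Hydroxide is a weak-field ligand for a first-row metal, so the complex is high-spin.
An octahedral high-spin d⁵ ion is t₂g³e_g², giving 5 unpaired electrons.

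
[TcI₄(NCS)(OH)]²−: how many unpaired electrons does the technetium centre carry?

Summing ligand charges against the −2 overall charge gives an oxidation state of +4 for technetium.
Tc sits in group 7, so the d-electron count is 7 − 4 = 3.
In an octahedral field the d³ configuration is t₂g³e_g⁰ (only one arrangement possible), giving 3 unpaired electrons.

3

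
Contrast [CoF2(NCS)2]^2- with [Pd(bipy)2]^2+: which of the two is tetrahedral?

[CoF2(NCS)2]^2-

For [CoF2(NCS)2]^2-: Each fluoride is −1; each isothiocyanate is −1; balancing the −2 overall charge requires Co(II). Co sits in group 9, so the d-electron count is 9 − 2 = 7. For a high-spin 3d d⁷ ion with weak-field ligands the small Δₜ gives little square-planar CFSE advantage, so four ligands adopt the sterically favoured tetrahedral geometry. → tetrahedral.
For [Pd(bipy)2]^2+: Ligand charges: 2,2′-bipyridine is neutral. With an overall charge of +2 the palladium centre must be in the +2 oxidation state. Group 10 minus oxidation state 2 gives a d⁸ configuration. A 4d d⁸ ion has a large crystal-field splitting; square planar leaves the high-energy d_{x²−y²} orbital empty and maximises CFSE. → square planar.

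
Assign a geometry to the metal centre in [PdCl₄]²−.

Each chloride is −1; balancing the −2 overall charge requires Pd(II).
Group 10 minus oxidation state 2 gives a d⁸ configuration.
Coordination number: 4.
A 4d d⁸ ion has a large crystal-field splitting; square planar leaves the high-energy d_{x²−y²} orbital empty and maximises CFSE.

square planar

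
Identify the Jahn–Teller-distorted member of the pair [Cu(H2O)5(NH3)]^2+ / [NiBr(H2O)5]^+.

[Cu(H2O)5(NH3)]^2+: Water is neutral; ammonia is neutral; balancing the +2 overall charge requires Cu(II). Group 11 minus oxidation state 2 gives a d⁹ configuration. The t₂g⁶e_g³ configuration has an unevenly filled e_g set; the Jahn–Teller theorem predicts a tetragonal distortion (typically axial elongation) to lift the degeneracy.
[NiBr(H2O)5]^+: Summing ligand charges against the +1 overall charge gives an oxidation state of +2 for nickel. Nickel is a group-10 element; Ni(II) is therefore d⁸. The d⁸ configuration leaves the e_g set evenly filled (or empty) — no strong Jahn–Teller driving force.

[Cu(H2O)5(NH3)]^2+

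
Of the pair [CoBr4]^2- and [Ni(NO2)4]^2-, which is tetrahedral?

[CoBr4]^2-

For [CoBr4]^2-: Ligand charges: each bromide is −1. With an overall charge of −2 the cobalt centre must be in the +2 oxidation state. Co sits in group 9, so the d-electron count is 9 − 2 = 7. For a high-spin 3d d⁷ ion with weak-field ligands the small Δₜ gives little square-planar CFSE advantage, so four ligands adopt the sterically favoured tetrahedral geometry. → tetrahedral.
For [Ni(NO2)4]^2-: Ligand charges: each nitro (N-bound nitrite) is −1. With an overall charge of −2 the nickel centre must be in the +2 oxidation state. Ni sits in group 10, so the d-electron count is 10 − 2 = 8. Nitro (N-bound nitrite) is a strong-field ligand (high in the spectrochemical series). A 3d d⁸ ion with strong-field ligands gains enough CFSE to favour square planar over tetrahedral. → square planar.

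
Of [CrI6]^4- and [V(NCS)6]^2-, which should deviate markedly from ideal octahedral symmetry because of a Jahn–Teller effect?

[CrI6]^4-

[CrI6]^4-: Ligand charges: each iodide is −1. With an overall charge of −4 the chromium centre must be in the +2 oxidation state. Chromium is a group-6 element; Cr(II) is therefore d⁴. Iodide is a weak-field ligand for a first-row metal, so the complex is high-spin. The t₂g³e_g¹ (high-spin) configuration has an unevenly filled e_g set; the Jahn–Teller theorem predicts a tetragonal distortion (typically axial elongation) to lift the degeneracy.
[V(NCS)6]^2-: Each isothiocyanate is −1; balancing the −2 overall charge requires V(IV). Vanadium is a group-5 element; V(IV) is therefore d¹. The d¹ configuration leaves the e_g set evenly filled (or empty) — no strong Jahn–Teller driving force.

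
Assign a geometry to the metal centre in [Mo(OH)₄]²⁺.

Each hydroxide is −1; balancing the +2 overall charge requires Mo(VI).
Molybdenum is a group-6 element; Mo(VI) is therefore d⁰.
Coordination number: 4.
A d⁰ ion has no crystal-field stabilisation preference between square planar and tetrahedral, so four ligands adopt the sterically favoured tetrahedral geometry.

tetrahedral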